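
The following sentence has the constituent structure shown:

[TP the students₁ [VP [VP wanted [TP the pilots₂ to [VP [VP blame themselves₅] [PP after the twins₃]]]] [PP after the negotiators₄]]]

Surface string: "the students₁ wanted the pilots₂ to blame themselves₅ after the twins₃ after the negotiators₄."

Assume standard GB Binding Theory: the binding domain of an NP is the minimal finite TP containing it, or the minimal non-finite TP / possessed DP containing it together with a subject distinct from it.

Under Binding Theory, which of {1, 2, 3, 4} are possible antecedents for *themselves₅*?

*themselves* is an anaphor, so Principle A applies: it must be bound in its binding domain.
Binding domain of *themselves₅*: the embedded TP, whose subject is the pilots₂.
*the students₁* c-commands the anaphor but is outside its binding domain → cannot satisfy Principle A.
*the pilots₂* c-commands the anaphor within its binding domain → licit binder.
*the twins₃* does not c-command the anaphor → cannot bind it.
*the negotiators₄* does not c-command the anaphor → cannot bind it.

{2}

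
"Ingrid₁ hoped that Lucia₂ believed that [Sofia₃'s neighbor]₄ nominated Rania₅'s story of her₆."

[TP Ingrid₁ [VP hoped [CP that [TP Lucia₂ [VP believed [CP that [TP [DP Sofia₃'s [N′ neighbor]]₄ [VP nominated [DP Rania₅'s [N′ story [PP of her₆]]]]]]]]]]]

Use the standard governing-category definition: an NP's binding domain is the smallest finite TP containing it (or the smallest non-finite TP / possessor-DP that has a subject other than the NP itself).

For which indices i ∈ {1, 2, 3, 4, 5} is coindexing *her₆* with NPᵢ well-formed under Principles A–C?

*her* is a pronoun, so Principle B applies: it must be free in its binding domain.
Binding domain of *her₆*: the possessed DP, whose subject is Rania₅.
*Ingrid₁* c-commands the pronoun but from outside its binding domain, and is not c-commanded by it → coindexation permitted.
*Lucia₂* c-commands the pronoun but from outside its binding domain, and is not c-commanded by it → coindexation permitted.
*Sofia₃* and the pronoun do not c-command one another → neither Principle B nor Principle C is at stake; coindexation permitted.
*[Sofia₃'s neighbor]₄* c-commands the pronoun but from outside its binding domain, and is not c-commanded by it → coindexation permitted.
*Rania₅* c-commands the pronoun within its binding domain → coindexation would violate Principle B.

{1, 2, 3, 4}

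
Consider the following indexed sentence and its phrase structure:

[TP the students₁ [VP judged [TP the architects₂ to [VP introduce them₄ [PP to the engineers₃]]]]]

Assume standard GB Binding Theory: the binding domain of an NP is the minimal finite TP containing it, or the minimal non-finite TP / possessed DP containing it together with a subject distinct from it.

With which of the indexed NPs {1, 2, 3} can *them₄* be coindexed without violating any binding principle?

*them* is a pronoun, so Principle B applies: it must be free in its binding domain.
Binding domain of *them₄*: the embedded TP, whose subject is the architects₂.
*the students₁* c-commands the pronoun but from outside its binding domain, and is not c-commanded by it → coindexation permitted.
*the architects₂* c-commands the pronoun within its binding domain → coindexation would violate Principle B.
*the engineers₃*: the pronoun c-commands this R-expression → coindexation would violate Principle C on *the engineers₃*.

{1}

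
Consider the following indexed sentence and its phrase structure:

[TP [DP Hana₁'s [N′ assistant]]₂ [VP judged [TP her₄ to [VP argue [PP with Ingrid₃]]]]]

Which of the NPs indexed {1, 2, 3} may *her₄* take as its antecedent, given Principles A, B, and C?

*her* is a pronoun, so Principle B applies: it must be free in its binding domain.
Binding domain of *her₄*: the matrix TP, whose subject is [Hana₁'s assistant]₂.
*Hana₁* and the pronoun do not c-command one another → neither Principle B nor Principle C is at stake; coindexation permitted.
*[Hana₁'s assistant]₂* c-commands the pronoun within its binding domain → coindexation would violate Principle B.
*Ingrid₃*: the pronoun c-commands this R-expression → coindexation would violate Principle C on *Ingrid₃*.

{1}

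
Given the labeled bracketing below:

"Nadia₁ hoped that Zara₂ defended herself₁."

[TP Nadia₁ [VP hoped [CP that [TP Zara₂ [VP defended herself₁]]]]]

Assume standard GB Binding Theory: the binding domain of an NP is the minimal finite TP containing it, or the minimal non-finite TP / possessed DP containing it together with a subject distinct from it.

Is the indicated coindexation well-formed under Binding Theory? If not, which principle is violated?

Principle A

The two coindexed NPs are *Nadia₁* and *herself₁*.
*herself₁* is an anaphor. Principle A requires it to be bound within its binding domain — the embedded TP, whose subject is Zara₂.
Within that domain it is c-commanded by *Zara₂*, which does not share its index.
*Nadia₁* does c-command the anaphor, but from outside its binding domain.
The anaphor is unbound in its domain → Principle A violation.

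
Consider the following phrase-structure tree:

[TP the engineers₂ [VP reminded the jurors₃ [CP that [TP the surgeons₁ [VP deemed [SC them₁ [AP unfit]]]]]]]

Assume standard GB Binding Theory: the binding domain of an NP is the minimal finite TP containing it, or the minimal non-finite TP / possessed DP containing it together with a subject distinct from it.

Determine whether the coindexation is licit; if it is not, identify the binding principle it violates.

The two coindexed NPs are *the surgeons₁* and *them₁*.
*them₁* is a pronoun. Its binding domain is the embedded TP, whose subject is the surgeons₁.
*the surgeons₁* c-commands it within that domain and carries the same index.
The pronoun is locally bound → Principle B violation.

Principle B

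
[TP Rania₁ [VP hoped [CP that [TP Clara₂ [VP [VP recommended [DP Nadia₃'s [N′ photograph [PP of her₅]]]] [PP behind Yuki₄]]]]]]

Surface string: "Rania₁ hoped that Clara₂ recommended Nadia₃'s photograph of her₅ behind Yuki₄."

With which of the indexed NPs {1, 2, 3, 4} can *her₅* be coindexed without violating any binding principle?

*her* is a pronoun, so Principle B applies: it must be free in its binding domain.
Binding domain of *her₅*: the possessed DP, whose subject is Nadia₃.
*Rania₁* c-commands the pronoun but from outside its binding domain, and is not c-commanded by it → coindexation permitted.
*Clara₂* c-commands the pronoun but from outside its binding domain, and is not c-commanded by it → coindexation permitted.
*Nadia₃* c-commands the pronoun within its binding domain → coindexation would violate Principle B.
*Yuki₄* and the pronoun do not c-command one another → neither Principle B nor Principle C is at stake; coindexation permitted.

{1, 2, 4}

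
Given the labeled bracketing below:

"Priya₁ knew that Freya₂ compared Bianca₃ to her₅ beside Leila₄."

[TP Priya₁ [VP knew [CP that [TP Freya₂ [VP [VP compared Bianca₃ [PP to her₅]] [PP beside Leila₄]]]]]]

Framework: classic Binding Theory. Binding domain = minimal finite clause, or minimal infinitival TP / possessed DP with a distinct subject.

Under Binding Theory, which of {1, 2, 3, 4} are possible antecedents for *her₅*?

{1, 4}

*her* is a pronoun, so Principle B applies: it must be free in its binding domain.
Binding domain of *her₅*: the embedded TP, whose subject is Freya₂.
*Priya₁* c-commands the pronoun but from outside its binding domain, and is not c-commanded by it → coindexation permitted.
*Freya₂* c-commands the pronoun within its binding domain → coindexation would violate Principle B.
*Bianca₃* c-commands the pronoun within its binding domain → coindexation would violate Principle B.
*Leila₄* and the pronoun do not c-command one another → neither Principle B nor Principle C is at stake; coindexation permitted.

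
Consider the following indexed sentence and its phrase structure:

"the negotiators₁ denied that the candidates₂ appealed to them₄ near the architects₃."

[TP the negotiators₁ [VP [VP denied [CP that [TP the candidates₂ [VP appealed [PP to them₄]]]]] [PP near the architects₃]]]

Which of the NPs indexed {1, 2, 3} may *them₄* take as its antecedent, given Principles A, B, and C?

*them* is a pronoun, so Principle B applies: it must be free in its binding domain.
Binding domain of *them₄*: the embedded TP, whose subject is the candidates₂.
*the negotiators₁* c-commands the pronoun but from outside its binding domain, and is not c-commanded by it → coindexation permitted.
*the candidates₂* c-commands the pronoun within its binding domain → coindexation would violate Principle B.
*the architects₃* and the pronoun do not c-command one another → neither Principle B nor Principle C is at stake; coindexation permitted.

{1, 3}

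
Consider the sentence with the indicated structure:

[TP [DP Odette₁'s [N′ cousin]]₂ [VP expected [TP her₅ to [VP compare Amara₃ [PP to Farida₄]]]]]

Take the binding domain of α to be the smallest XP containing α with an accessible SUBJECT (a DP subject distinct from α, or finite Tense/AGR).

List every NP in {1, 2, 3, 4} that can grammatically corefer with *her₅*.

{1}

*her* is a pronoun, so Principle B applies: it must be free in its binding domain.
Binding domain of *her₅*: the matrix TP, whose subject is [Odette₁'s cousin]₂.
*Odette₁* and the pronoun do not c-command one another → neither Principle B nor Principle C is at stake; coindexation permitted.
*[Odette₁'s cousin]₂* c-commands the pronoun within its binding domain → coindexation would violate Principle B.
*Amara₃*: the pronoun c-commands this R-expression → coindexation would violate Principle C on *Amara₃*.
*Farida₄*: the pronoun c-commands this R-expression → coindexation would violate Principle C on *Farida₄*.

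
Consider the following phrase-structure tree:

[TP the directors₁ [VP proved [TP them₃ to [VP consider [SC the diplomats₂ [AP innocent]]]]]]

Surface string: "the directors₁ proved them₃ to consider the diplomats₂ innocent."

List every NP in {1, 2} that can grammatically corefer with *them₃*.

none

*them* is a pronoun, so Principle B applies: it must be free in its binding domain.
Binding domain of *them₃*: the matrix TP, whose subject is the directors₁.
*the directors₁* c-commands the pronoun within its binding domain → coindexation would violate Principle B.
*the diplomats₂*: the pronoun c-commands this R-expression → coindexation would violate Principle C on *the diplomats₂*.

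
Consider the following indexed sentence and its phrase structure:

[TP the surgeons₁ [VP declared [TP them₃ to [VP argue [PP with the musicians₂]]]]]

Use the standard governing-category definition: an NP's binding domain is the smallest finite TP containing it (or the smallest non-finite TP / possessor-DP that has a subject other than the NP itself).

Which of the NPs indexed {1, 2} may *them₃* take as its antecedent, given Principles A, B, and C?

none

*them* is a pronoun, so Principle B applies: it must be free in its binding domain.
Binding domain of *them₃*: the matrix TP, whose subject is the surgeons₁.
*the surgeons₁* c-commands the pronoun within its binding domain → coindexation would violate Principle B.
*the musicians₂*: the pronoun c-commands this R-expression → coindexation would violate Principle C on *the musicians₂*.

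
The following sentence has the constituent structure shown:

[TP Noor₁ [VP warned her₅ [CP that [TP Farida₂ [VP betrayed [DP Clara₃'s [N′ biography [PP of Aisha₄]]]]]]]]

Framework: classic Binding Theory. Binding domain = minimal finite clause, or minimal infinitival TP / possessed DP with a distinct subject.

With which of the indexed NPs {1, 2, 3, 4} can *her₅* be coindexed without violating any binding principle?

*her* is a pronoun, so Principle B applies: it must be free in its binding domain.
Binding domain of *her₅*: the matrix TP, whose subject is Noor₁.
*Noor₁* c-commands the pronoun within its binding domain → coindexation would violate Principle B.
*Farida₂*: the pronoun c-commands this R-expression → coindexation would violate Principle C on *Farida₂*.
*Clara₃*: the pronoun c-commands this R-expression → coindexation would violate Principle C on *Clara₃*.
*Aisha₄*: the pronoun c-commands this R-expression → coindexation would violate Principle C on *Aisha₄*.

none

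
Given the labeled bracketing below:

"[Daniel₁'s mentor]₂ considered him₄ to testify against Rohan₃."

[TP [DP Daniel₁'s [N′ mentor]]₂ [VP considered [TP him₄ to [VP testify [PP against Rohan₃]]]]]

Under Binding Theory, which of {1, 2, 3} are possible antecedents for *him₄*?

*him* is a pronoun, so Principle B applies: it must be free in its binding domain.
Binding domain of *him₄*: the matrix TP, whose subject is [Daniel₁'s mentor]₂.
*Daniel₁* and the pronoun do not c-command one another → neither Principle B nor Principle C is at stake; coindexation permitted.
*[Daniel₁'s mentor]₂* c-commands the pronoun within its binding domain → coindexation would violate Principle B.
*Rohan₃*: the pronoun c-commands this R-expression → coindexation would violate Principle C on *Rohan₃*.

{1}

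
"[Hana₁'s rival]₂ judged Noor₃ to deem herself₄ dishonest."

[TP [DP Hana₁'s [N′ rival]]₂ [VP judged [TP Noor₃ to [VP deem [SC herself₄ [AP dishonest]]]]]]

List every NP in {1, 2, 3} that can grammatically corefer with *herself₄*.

{3}

*herself* is an anaphor, so Principle A applies: it must be bound in its binding domain.
Binding domain of *herself₄*: the embedded TP, whose subject is Noor₃.
*Hana₁* does not c-command the anaphor → cannot bind it.
*[Hana₁'s rival]₂* c-commands the anaphor but is outside its binding domain → cannot satisfy Principle A.
*Noor₃* c-commands the anaphor within its binding domain → licit binder.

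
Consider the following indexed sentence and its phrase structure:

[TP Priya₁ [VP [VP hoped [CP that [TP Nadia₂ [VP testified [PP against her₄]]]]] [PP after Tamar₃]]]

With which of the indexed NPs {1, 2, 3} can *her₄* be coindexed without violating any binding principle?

{1, 3}

*her* is a pronoun, so Principle B applies: it must be free in its binding domain.
Binding domain of *her₄*: the embedded TP, whose subject is Nadia₂.
*Priya₁* c-commands the pronoun but from outside its binding domain, and is not c-commanded by it → coindexation permitted.
*Nadia₂* c-commands the pronoun within its binding domain → coindexation would violate Principle B.
*Tamar₃* and the pronoun do not c-command one another → neither Principle B nor Principle C is at stake; coindexation permitted.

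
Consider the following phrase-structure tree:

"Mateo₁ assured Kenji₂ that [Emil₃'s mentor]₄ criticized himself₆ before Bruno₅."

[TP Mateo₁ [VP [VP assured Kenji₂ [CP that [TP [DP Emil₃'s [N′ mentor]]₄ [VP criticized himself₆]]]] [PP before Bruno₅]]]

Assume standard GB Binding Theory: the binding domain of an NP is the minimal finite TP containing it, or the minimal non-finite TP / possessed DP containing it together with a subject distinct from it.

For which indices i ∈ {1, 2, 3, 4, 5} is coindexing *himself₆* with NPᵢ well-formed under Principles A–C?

*himself* is an anaphor, so Principle A applies: it must be bound in its binding domain.
Binding domain of *himself₆*: the embedded TP, whose subject is [Emil₃'s mentor]₄.
*Mateo₁* c-commands the anaphor but is outside its binding domain → cannot satisfy Principle A.
*Kenji₂* c-commands the anaphor but is outside its binding domain → cannot satisfy Principle A.
*Emil₃* does not c-command the anaphor → cannot bind it.
*[Emil₃'s mentor]₄* c-commands the anaphor within its binding domain → licit binder.
*Bruno₅* does not c-command the anaphor → cannot bind it.

{4}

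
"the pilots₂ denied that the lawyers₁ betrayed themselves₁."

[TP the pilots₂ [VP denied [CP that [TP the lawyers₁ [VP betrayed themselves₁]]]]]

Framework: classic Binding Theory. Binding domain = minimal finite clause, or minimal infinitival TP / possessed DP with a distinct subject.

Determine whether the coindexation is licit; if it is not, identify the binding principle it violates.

The two coindexed NPs are *the lawyers₁* and *themselves₁*.
*themselves₁* is an anaphor; its binding domain is the embedded TP, whose subject is the lawyers₁. *the lawyers₁* c-commands it within that domain and shares its index, so Principle A is satisfied.
*the lawyers₁* is an R-expression; *themselves₁* does not c-command it, and no other NP shares its index, so Principle C is satisfied.
All principles are respected.

grammatical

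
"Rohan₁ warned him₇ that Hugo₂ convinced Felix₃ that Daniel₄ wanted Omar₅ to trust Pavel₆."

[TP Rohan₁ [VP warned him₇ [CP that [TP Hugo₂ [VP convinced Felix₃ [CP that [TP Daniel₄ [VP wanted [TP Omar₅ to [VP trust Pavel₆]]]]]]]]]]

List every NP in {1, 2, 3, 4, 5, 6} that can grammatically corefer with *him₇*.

*him* is a pronoun, so Principle B applies: it must be free in its binding domain.
Binding domain of *him₇*: the matrix TP, whose subject is Rohan₁.
*Rohan₁* c-commands the pronoun within its binding domain → coindexation would violate Principle B.
*Hugo₂*: the pronoun c-commands this R-expression → coindexation would violate Principle C on *Hugo₂*.
*Felix₃*: the pronoun c-commands this R-expression → coindexation would violate Principle C on *Felix₃*.
*Daniel₄*: the pronoun c-commands this R-expression → coindexation would violate Principle C on *Daniel₄*.
*Omar₅*: the pronoun c-commands this R-expression → coindexation would violate Principle C on *Omar₅*.
*Pavel₆*: the pronoun c-commands this R-expression → coindexation would violate Principle C on *Pavel₆*.

none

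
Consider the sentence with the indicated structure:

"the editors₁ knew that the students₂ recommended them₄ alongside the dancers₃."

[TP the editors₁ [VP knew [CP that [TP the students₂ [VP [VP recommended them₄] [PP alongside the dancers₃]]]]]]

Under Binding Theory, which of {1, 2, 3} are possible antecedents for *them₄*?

*them* is a pronoun, so Principle B applies: it must be free in its binding domain.
Binding domain of *them₄*: the embedded TP, whose subject is the students₂.
*the editors₁* c-commands the pronoun but from outside its binding domain, and is not c-commanded by it → coindexation permitted.
*the students₂* c-commands the pronoun within its binding domain → coindexation would violate Principle B.
*the dancers₃* and the pronoun do not c-command one another → neither Principle B nor Principle C is at stake; coindexation permitted.

{1, 3}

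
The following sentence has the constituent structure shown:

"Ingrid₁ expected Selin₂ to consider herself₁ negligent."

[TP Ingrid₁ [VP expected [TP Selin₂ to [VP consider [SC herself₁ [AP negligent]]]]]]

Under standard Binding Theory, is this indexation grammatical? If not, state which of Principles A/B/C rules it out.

The two coindexed NPs are *Ingrid₁* and *herself₁*.
*herself₁* is an anaphor. Principle A requires it to be bound within its binding domain — the embedded TP, whose subject is Selin₂.
Within that domain it is c-commanded by *Selin₂*, which does not share its index.
*Ingrid₁* does c-command the anaphor, but from outside its binding domain.
The anaphor is unbound in its domain → Principle A violation.

Principle A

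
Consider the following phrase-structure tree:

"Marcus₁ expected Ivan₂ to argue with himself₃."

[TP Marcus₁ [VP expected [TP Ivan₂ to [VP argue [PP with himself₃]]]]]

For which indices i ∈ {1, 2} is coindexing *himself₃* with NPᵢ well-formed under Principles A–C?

*himself* is an anaphor, so Principle A applies: it must be bound in its binding domain.
Binding domain of *himself₃*: the embedded TP, whose subject is Ivan₂.
*Marcus₁* c-commands the anaphor but is outside its binding domain → cannot satisfy Principle A.
*Ivan₂* c-commands the anaphor within its binding domain → licit binder.

{2}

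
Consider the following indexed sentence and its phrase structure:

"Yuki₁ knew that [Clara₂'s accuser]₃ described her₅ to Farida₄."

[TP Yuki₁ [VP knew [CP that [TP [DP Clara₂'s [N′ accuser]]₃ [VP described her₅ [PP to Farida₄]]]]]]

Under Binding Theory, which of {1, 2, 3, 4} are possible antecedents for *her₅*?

*her* is a pronoun, so Principle B applies: it must be free in its binding domain.
Binding domain of *her₅*: the embedded TP, whose subject is [Clara₂'s accuser]₃.
*Yuki₁* c-commands the pronoun but from outside its binding domain, and is not c-commanded by it → coindexation permitted.
*Clara₂* and the pronoun do not c-command one another → neither Principle B nor Principle C is at stake; coindexation permitted.
*[Clara₂'s accuser]₃* c-commands the pronoun within its binding domain → coindexation would violate Principle B.
*Farida₄*: the pronoun c-commands this R-expression → coindexation would violate Principle C on *Farida₄*.

{1, 2}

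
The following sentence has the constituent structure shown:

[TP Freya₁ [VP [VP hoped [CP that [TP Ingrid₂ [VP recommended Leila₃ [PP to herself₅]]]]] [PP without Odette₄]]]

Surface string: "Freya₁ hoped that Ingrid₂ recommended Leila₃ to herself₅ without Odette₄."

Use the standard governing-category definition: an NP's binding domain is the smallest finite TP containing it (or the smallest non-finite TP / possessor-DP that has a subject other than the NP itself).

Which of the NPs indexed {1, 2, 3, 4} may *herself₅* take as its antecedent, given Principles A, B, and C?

*herself* is an anaphor, so Principle A applies: it must be bound in its binding domain.
Binding domain of *herself₅*: the embedded TP, whose subject is Ingrid₂.
*Freya₁* c-commands the anaphor but is outside its binding domain → cannot satisfy Principle A.
*Ingrid₂* c-commands the anaphor within its binding domain → licit binder.
*Leila₃* c-commands the anaphor within its binding domain → licit binder.
*Odette₄* does not c-command the anaphor → cannot bind it.

{2, 3}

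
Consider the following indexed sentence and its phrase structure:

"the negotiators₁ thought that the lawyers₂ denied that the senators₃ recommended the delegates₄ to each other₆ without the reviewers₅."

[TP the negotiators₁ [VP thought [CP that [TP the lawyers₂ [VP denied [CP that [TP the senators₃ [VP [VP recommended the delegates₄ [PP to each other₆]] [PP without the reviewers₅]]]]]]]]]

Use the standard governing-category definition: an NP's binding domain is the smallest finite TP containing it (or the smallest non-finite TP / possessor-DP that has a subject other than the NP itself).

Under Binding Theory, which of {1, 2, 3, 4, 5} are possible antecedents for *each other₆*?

*each other* is an anaphor, so Principle A applies: it must be bound in its binding domain.
Binding domain of *each other₆*: the embedded TP, whose subject is the senators₃.
*the negotiators₁* c-commands the anaphor but is outside its binding domain → cannot satisfy Principle A.
*the lawyers₂* c-commands the anaphor but is outside its binding domain → cannot satisfy Principle A.
*the senators₃* c-commands the anaphor within its binding domain → licit binder.
*the delegates₄* c-commands the anaphor within its binding domain → licit binder.
*the reviewers₅* does not c-command the anaphor → cannot bind it.

{3, 4}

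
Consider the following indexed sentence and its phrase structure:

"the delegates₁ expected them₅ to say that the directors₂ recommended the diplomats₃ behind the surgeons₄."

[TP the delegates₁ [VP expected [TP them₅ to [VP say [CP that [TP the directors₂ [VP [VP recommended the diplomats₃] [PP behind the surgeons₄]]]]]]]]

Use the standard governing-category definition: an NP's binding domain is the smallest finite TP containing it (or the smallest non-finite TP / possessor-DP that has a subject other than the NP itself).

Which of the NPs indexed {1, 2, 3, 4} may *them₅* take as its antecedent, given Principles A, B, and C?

none

*them* is a pronoun, so Principle B applies: it must be free in its binding domain.
Binding domain of *them₅*: the matrix TP, whose subject is the delegates₁.
*the delegates₁* c-commands the pronoun within its binding domain → coindexation would violate Principle B.
*the directors₂*: the pronoun c-commands this R-expression → coindexation would violate Principle C on *the directors₂*.
*the diplomats₃*: the pronoun c-commands this R-expression → coindexation would violate Principle C on *the diplomats₃*.
*the surgeons₄*: the pronoun c-commands this R-expression → coindexation would violate Principle C on *the surgeons₄*.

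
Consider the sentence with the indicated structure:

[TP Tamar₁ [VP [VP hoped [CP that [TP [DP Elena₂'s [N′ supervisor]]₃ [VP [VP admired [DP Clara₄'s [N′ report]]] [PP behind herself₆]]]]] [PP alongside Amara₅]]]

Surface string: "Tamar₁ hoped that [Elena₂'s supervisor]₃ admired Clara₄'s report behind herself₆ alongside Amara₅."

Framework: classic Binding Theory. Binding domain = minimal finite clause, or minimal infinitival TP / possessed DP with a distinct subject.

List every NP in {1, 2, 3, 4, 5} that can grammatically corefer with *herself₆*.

*herself* is an anaphor, so Principle A applies: it must be bound in its binding domain.
Binding domain of *herself₆*: the embedded TP, whose subject is [Elena₂'s supervisor]₃.
*Tamar₁* c-commands the anaphor but is outside its binding domain → cannot satisfy Principle A.
*Elena₂* does not c-command the anaphor → cannot bind it.
*[Elena₂'s supervisor]₃* c-commands the anaphor within its binding domain → licit binder.
*Clara₄* does not c-command the anaphor → cannot bind it.
*Amara₅* does not c-command the anaphor → cannot bind it.

{3}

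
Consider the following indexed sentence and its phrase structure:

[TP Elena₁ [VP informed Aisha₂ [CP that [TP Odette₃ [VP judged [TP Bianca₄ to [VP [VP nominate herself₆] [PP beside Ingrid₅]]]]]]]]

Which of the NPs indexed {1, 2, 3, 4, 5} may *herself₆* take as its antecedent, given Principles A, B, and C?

{4}

*herself* is an anaphor, so Principle A applies: it must be bound in its binding domain.
Binding domain of *herself₆*: the embedded TP, whose subject is Bianca₄.
*Elena₁* c-commands the anaphor but is outside its binding domain → cannot satisfy Principle A.
*Aisha₂* c-commands the anaphor but is outside its binding domain → cannot satisfy Principle A.
*Odette₃* c-commands the anaphor but is outside its binding domain → cannot satisfy Principle A.
*Bianca₄* c-commands the anaphor within its binding domain → licit binder.
*Ingrid₅* does not c-command the anaphor → cannot bind it.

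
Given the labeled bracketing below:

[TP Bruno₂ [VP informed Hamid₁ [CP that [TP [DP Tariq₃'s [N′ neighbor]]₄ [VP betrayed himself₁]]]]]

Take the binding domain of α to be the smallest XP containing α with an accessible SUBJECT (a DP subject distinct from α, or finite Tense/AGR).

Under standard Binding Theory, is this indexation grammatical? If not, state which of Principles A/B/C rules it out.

The two coindexed NPs are *Hamid₁* and *himself₁*.
*himself₁* is an anaphor. Principle A requires it to be bound within its binding domain — the embedded TP, whose subject is [Tariq₃'s neighbor]₄.
Within that domain it is c-commanded by *[Tariq₃'s neighbor]₄*, which does not share its index.
*Hamid₁* does c-command the anaphor, but from outside its binding domain.
The anaphor is unbound in its domain → Principle A violation.

Principle A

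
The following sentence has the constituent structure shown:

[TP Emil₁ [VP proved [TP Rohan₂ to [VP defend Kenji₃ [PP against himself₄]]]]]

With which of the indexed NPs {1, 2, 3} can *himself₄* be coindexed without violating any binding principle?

*himself* is an anaphor, so Principle A applies: it must be bound in its binding domain.
Binding domain of *himself₄*: the embedded TP, whose subject is Rohan₂.
*Emil₁* c-commands the anaphor but is outside its binding domain → cannot satisfy Principle A.
*Rohan₂* c-commands the anaphor within its binding domain → licit binder.
*Kenji₃* c-commands the anaphor within its binding domain → licit binder.

{2, 3}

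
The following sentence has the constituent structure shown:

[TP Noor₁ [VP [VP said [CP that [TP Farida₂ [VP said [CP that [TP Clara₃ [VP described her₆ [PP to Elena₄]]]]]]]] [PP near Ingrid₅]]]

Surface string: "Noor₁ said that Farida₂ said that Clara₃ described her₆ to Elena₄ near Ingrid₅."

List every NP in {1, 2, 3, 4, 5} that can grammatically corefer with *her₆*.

*her* is a pronoun, so Principle B applies: it must be free in its binding domain.
Binding domain of *her₆*: the embedded TP, whose subject is Clara₃.
*Noor₁* c-commands the pronoun but from outside its binding domain, and is not c-commanded by it → coindexation permitted.
*Farida₂* c-commands the pronoun but from outside its binding domain, and is not c-commanded by it → coindexation permitted.
*Clara₃* c-commands the pronoun within its binding domain → coindexation would violate Principle B.
*Elena₄*: the pronoun c-commands this R-expression → coindexation would violate Principle C on *Elena₄*.
*Ingrid₅* and the pronoun do not c-command one another → neither Principle B nor Principle C is at stake; coindexation permitted.

{1, 2, 5}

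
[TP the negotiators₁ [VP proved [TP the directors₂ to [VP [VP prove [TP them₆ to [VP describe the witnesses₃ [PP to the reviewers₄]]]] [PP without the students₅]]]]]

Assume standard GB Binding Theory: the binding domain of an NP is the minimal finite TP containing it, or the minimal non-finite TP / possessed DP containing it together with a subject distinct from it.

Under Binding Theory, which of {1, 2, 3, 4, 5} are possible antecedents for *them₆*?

{1, 5}

*them* is a pronoun, so Principle B applies: it must be free in its binding domain.
Binding domain of *them₆*: the embedded TP, whose subject is the directors₂.
*the negotiators₁* c-commands the pronoun but from outside its binding domain, and is not c-commanded by it → coindexation permitted.
*the directors₂* c-commands the pronoun within its binding domain → coindexation would violate Principle B.
*the witnesses₃*: the pronoun c-commands this R-expression → coindexation would violate Principle C on *the witnesses₃*.
*the reviewers₄*: the pronoun c-commands this R-expression → coindexation would violate Principle C on *the reviewers₄*.
*the students₅* and the pronoun do not c-command one another → neither Principle B nor Principle C is at stake; coindexation permitted.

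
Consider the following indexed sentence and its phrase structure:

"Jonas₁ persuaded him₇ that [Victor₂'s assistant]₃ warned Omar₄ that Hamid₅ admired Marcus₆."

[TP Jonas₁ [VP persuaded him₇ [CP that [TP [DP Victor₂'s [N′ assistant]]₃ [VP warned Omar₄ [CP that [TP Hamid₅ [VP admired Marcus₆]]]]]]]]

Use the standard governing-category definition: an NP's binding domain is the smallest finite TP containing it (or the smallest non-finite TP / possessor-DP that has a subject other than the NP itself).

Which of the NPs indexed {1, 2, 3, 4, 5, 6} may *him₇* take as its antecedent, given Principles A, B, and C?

none

*him* is a pronoun, so Principle B applies: it must be free in its binding domain.
Binding domain of *him₇*: the matrix TP, whose subject is Jonas₁.
*Jonas₁* c-commands the pronoun within its binding domain → coindexation would violate Principle B.
*Victor₂*: the pronoun c-commands this R-expression → coindexation would violate Principle C on *Victor₂*.
*[Victor₂'s assistant]₃*: the pronoun c-commands this R-expression → coindexation would violate Principle C on *[Victor₂'s assistant]₃*.
*Omar₄*: the pronoun c-commands this R-expression → coindexation would violate Principle C on *Omar₄*.
*Hamid₅*: the pronoun c-commands this R-expression → coindexation would violate Principle C on *Hamid₅*.
*Marcus₆*: the pronoun c-commands this R-expression → coindexation would violate Principle C on *Marcus₆*.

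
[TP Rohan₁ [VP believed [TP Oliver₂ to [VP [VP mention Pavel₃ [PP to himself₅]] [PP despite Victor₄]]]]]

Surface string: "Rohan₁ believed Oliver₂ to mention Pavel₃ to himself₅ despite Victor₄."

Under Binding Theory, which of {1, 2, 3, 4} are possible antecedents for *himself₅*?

{2, 3}

*himself* is an anaphor, so Principle A applies: it must be bound in its binding domain.
Binding domain of *himself₅*: the embedded TP, whose subject is Oliver₂.
*Rohan₁* c-commands the anaphor but is outside its binding domain → cannot satisfy Principle A.
*Oliver₂* c-commands the anaphor within its binding domain → licit binder.
*Pavel₃* c-commands the anaphor within its binding domain → licit binder.
*Victor₄* does not c-command the anaphor → cannot bind it.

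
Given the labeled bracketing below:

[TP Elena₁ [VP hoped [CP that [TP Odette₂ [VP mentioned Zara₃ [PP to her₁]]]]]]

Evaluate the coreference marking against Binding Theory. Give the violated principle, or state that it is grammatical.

grammatical

The two coindexed NPs are *Elena₁* and *her₁*.
*her₁* is a pronoun; its binding domain is the embedded TP, whose subject is Odette₂. Within that domain it is c-commanded only by *Odette₂*, *Zara₃*, which carry a different index — the pronoun is free locally, so Principle B holds.
*Elena₁* is an R-expression; *her₁* does not c-command it, and no other NP shares its index, so Principle C is satisfied.
All principles are respected.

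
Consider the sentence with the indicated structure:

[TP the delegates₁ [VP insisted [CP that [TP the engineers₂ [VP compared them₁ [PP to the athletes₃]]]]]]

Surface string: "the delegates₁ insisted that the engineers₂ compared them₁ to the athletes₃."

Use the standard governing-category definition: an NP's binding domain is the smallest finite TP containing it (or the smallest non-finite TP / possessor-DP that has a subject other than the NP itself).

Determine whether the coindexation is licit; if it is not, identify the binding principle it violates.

grammatical

The two coindexed NPs are *the delegates₁* and *them₁*.
*them₁* is a pronoun; its binding domain is the embedded TP, whose subject is the engineers₂. Within that domain it is c-commanded only by *the engineers₂*, which carries a different index — the pronoun is free locally, so Principle B holds.
*the delegates₁* is an R-expression; *them₁* does not c-command it, and no other NP shares its index, so Principle C is satisfied.
All principles are respected.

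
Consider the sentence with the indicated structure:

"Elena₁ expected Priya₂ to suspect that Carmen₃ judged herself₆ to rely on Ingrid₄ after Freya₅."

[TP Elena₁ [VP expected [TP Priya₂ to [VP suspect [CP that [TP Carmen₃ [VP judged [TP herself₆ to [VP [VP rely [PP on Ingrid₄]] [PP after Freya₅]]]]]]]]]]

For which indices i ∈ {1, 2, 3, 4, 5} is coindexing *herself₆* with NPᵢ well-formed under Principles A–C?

{3}

*herself* is an anaphor, so Principle A applies: it must be bound in its binding domain.
Binding domain of *herself₆*: the embedded TP, whose subject is Carmen₃.
*Elena₁* c-commands the anaphor but is outside its binding domain → cannot satisfy Principle A.
*Priya₂* c-commands the anaphor but is outside its binding domain → cannot satisfy Principle A.
*Carmen₃* c-commands the anaphor within its binding domain → licit binder.
*Ingrid₄* does not c-command the anaphor → cannot bind it.
*Freya₅* does not c-command the anaphor → cannot bind it.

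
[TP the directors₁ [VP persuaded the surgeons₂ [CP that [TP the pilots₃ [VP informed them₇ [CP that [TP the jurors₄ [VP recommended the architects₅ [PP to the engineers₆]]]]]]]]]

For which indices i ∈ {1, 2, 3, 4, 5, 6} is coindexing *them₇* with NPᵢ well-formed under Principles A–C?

*them* is a pronoun, so Principle B applies: it must be free in its binding domain.
Binding domain of *them₇*: the embedded TP, whose subject is the pilots₃.
*the directors₁* c-commands the pronoun but from outside its binding domain, and is not c-commanded by it → coindexation permitted.
*the surgeons₂* c-commands the pronoun but from outside its binding domain, and is not c-commanded by it → coindexation permitted.
*the pilots₃* c-commands the pronoun within its binding domain → coindexation would violate Principle B.
*the jurors₄*: the pronoun c-commands this R-expression → coindexation would violate Principle C on *the jurors₄*.
*the architects₅*: the pronoun c-commands this R-expression → coindexation would violate Principle C on *the architects₅*.
*the engineers₆*: the pronoun c-commands this R-expression → coindexation would violate Principle C on *the engineers₆*.

{1, 2}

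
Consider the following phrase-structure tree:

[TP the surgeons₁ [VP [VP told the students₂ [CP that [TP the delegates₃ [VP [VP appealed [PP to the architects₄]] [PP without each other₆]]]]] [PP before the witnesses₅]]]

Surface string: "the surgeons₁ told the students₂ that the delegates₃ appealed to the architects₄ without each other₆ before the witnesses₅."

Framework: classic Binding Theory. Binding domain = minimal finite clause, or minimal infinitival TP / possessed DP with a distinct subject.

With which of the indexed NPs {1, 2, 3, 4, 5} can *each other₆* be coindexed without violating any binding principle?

*each other* is an anaphor, so Principle A applies: it must be bound in its binding domain.
Binding domain of *each other₆*: the embedded TP, whose subject is the delegates₃.
*the surgeons₁* c-commands the anaphor but is outside its binding domain → cannot satisfy Principle A.
*the students₂* c-commands the anaphor but is outside its binding domain → cannot satisfy Principle A.
*the delegates₃* c-commands the anaphor within its binding domain → licit binder.
*the architects₄* does not c-command the anaphor → cannot bind it.
*the witnesses₅* does not c-command the anaphor → cannot bind it.

{3}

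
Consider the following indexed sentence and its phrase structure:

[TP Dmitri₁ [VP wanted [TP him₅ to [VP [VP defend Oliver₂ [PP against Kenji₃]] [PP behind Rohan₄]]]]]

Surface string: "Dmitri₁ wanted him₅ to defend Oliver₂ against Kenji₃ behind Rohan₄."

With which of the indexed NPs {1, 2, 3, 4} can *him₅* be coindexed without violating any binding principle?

none

*him* is a pronoun, so Principle B applies: it must be free in its binding domain.
Binding domain of *him₅*: the matrix TP, whose subject is Dmitri₁.
*Dmitri₁* c-commands the pronoun within its binding domain → coindexation would violate Principle B.
*Oliver₂*: the pronoun c-commands this R-expression → coindexation would violate Principle C on *Oliver₂*.
*Kenji₃*: the pronoun c-commands this R-expression → coindexation would violate Principle C on *Kenji₃*.
*Rohan₄*: the pronoun c-commands this R-expression → coindexation would violate Principle C on *Rohan₄*.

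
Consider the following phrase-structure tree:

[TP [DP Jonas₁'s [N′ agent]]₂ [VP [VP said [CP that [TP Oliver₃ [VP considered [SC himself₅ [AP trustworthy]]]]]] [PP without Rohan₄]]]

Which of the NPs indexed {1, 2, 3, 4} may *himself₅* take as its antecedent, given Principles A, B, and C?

*himself* is an anaphor, so Principle A applies: it must be bound in its binding domain.
Binding domain of *himself₅*: the embedded TP, whose subject is Oliver₃.
*Jonas₁* does not c-command the anaphor → cannot bind it.
*[Jonas₁'s agent]₂* c-commands the anaphor but is outside its binding domain → cannot satisfy Principle A.
*Oliver₃* c-commands the anaphor within its binding domain → licit binder.
*Rohan₄* does not c-command the anaphor → cannot bind it.

{3}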